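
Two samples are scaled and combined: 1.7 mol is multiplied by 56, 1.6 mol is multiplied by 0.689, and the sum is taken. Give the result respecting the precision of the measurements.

96 mol

1.7 × 56 = 95.2 → 95 mol (2 s.f., last digit at the 10^0 place).
1.6 × 0.689 = 1.1024 → 1.1 mol (2 s.f., last digit at the 10^-1 place).
Sum: 96.3024 mol; keep the coarser place, 10^0.
Result: 96 mol.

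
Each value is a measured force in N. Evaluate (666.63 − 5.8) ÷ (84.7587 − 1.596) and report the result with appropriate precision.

7.946

666.63 − 5.8 = 660.83, limited to 1 d.p. → 4 s.f.; 84.7587 − 1.596 = 83.1627, limited to 3 d.p. → 5 s.f.
Carrying full precision, 660.83 ÷ 83.1627 = 7.94623070199…; keep min(4, 5) = 4 s.f.
Rounded to 4 significant figures: 7.946.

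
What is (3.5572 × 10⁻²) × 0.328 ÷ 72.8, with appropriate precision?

1.60 × 10⁻⁴

(3.5572 × 10⁻²) × 0.328 ÷ 72.8 = 0.000160269450549…
Multiplication/division keeps the fewest significant figures: 3.5572 × 10⁻² → 5 s.f., 0.328 → 3 s.f., 72.8 → 3 s.f.; limit is 3.
Rounded to 3 significant figures: 1.60 × 10⁻⁴.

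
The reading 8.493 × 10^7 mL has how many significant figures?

4

8.493 × 10^7: in scientific notation every digit of the coefficient is significant.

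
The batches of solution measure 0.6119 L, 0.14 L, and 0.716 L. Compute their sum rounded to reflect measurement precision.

0.6119 L + 0.14 L + 0.716 L = 1.4679 L.
Addition/subtraction keeps the fewest decimal places: 0.6119 → 4 decimal places, 0.14 → 2 decimal places, 0.716 → 3 decimal places; limit is 2.
Rounded to 2 decimal places: 1.47 L.

1.47 L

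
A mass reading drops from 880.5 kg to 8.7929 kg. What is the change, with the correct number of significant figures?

880.5 kg − 8.7929 kg = 871.7071 kg.
Addition/subtraction keeps the fewest decimal places: 880.5 → 1 decimal place, 8.7929 → 4 decimal places; limit is 1.
Rounded to 1 decimal place: 871.7 kg.

871.7 kg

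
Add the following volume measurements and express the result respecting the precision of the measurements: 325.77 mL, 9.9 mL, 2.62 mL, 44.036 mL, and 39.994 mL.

325.77 mL + 9.9 mL + 2.62 mL + 44.036 mL + 39.994 mL = 422.320 mL.
Addition/subtraction keeps the fewest decimal places: 325.77 → 2 decimal places, 9.9 → 1 decimal place, 2.62 → 2 decimal places, 44.036 → 3 decimal places, 39.994 → 3 decimal places; limit is 1.
Rounded to 1 decimal place: 422.3 mL.

422.3 mL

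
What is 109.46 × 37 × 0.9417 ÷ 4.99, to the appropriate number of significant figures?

7.6 × 10²

109.46 × 37 × 0.9417 ÷ 4.99 = 764.309385571…
Multiplication/division keeps the fewest significant figures: 109.46 → 5 s.f., 37 → 2 s.f., 0.9417 → 4 s.f., 4.99 → 3 s.f.; limit is 2.
Rounded to 2 significant figures: 7.6 × 10².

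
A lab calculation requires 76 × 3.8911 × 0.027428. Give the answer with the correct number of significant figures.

76 × 3.8911 × 0.027428 = 8.1111069008
Multiplication/division keeps the fewest significant figures: 76 → 2 s.f., 3.8911 → 5 s.f., 0.027428 → 5 s.f.; limit is 2.
Rounded to 2 significant figures: 8.1.

8.1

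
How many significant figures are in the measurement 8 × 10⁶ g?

1

8 × 10⁶: in scientific notation every digit of the coefficient is significant.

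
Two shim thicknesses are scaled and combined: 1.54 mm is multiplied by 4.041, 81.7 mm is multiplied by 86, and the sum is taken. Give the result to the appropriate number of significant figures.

1.54 × 4.041 = 6.22314 → 6.22 mm (3 s.f., last digit at the 10^-2 place).
81.7 × 86 = 7026.2 → 7.0 × 10³ mm (2 s.f., last digit at the 10^2 place).
Sum: 7032.42314 mm; keep the coarser place, 10^2.
Result: 7.0 × 10³ mm.

7.0 × 10³ mm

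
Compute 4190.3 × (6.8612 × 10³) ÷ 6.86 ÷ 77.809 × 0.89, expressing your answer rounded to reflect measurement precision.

4190.3 × (6.8612 × 10³) ÷ 6.86 ÷ 77.809 × 0.89 = 47938.1481243…
Multiplication/division keeps the fewest significant figures: 4190.3 → 5 s.f., 6.8612 × 10³ → 5 s.f., 6.86 → 3 s.f., 77.809 → 5 s.f., 0.89 → 2 s.f.; limit is 2.
Rounded to 2 significant figures: 4.8 × 10⁴.

4.8 × 10⁴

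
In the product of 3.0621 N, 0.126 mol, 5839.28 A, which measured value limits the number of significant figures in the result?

3.0621 N → 5 s.f.; 0.126 mol → 3 s.f.; 5839.28 A → 6 s.f.
The fewest is 3 significant figures, from 0.126 mol.

0.126 mol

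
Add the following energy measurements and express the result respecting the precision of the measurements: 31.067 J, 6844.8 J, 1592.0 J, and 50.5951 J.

31.067 J + 6844.8 J + 1592.0 J + 50.5951 J = 8518.4621 J.
Addition/subtraction keeps the fewest decimal places: 31.067 → 3 decimal places, 6844.8 → 1 decimal place, 1592.0 → 1 decimal place, 50.5951 → 4 decimal places; limit is 1.
Rounded to 1 decimal place: 8518.5 J.

8518.5 J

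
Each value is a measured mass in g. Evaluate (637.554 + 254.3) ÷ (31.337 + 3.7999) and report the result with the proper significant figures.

637.554 + 254.3 = 891.854, limited to 1 d.p. → 4 s.f.; 31.337 + 3.7999 = 35.1369, limited to 3 d.p. → 5 s.f.
Carrying full precision, 891.854 ÷ 35.1369 = 25.3822619525…; keep min(4, 5) = 4 s.f.
Rounded to 4 significant figures: 25.38.

25.38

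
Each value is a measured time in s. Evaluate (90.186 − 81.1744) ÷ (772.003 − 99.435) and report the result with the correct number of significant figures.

90.186 − 81.1744 = 9.0116, limited to 3 d.p. → 4 s.f.; 772.003 − 99.435 = 672.568, limited to 3 d.p. → 6 s.f.
Carrying full precision, 9.0116 ÷ 672.568 = 0.0133987938766…; keep min(4, 6) = 4 s.f.
Rounded to 4 significant figures: 0.01340.

0.01340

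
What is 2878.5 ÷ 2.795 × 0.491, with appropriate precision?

2878.5 ÷ 2.795 × 0.491 = 505.668515206…
Multiplication/division keeps the fewest significant figures: 2878.5 → 5 s.f., 2.795 → 4 s.f., 0.491 → 3 s.f.; limit is 3.
Rounded to 3 significant figures: 506.

506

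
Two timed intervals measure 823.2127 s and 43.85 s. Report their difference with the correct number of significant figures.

823.2127 s − 43.85 s = 779.3627 s.
Addition/subtraction keeps the fewest decimal places: 823.2127 → 4 decimal places, 43.85 → 2 decimal places; limit is 2.
Rounded to 2 decimal places: 779.36 s.

779.36 s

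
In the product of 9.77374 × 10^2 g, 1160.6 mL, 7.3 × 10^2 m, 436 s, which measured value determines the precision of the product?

7.3 × 10^2 m

9.77374 × 10^2 g → 6 s.f.; 1160.6 mL → 5 s.f.; 7.3 × 10^2 m → 2 s.f.; 436 s → 3 s.f.
The fewest is 2 significant figures, from 7.3 × 10^2 m.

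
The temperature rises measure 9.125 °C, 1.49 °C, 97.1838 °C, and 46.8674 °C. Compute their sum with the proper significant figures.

9.125 °C + 1.49 °C + 97.1838 °C + 46.8674 °C = 154.6662 °C.
Addition/subtraction keeps the fewest decimal places: 9.125 → 3 decimal places, 1.49 → 2 decimal places, 97.1838 → 4 decimal places, 46.8674 → 4 decimal places; limit is 2.
Rounded to 2 decimal places: 154.67 °C.

154.67 °C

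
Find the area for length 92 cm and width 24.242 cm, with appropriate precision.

2.2 × 10^3 cm²

area = 92 cm × 24.242 cm = 2230.264 cm².
92 has 2 significant figures; 24.242 has 5.
Division/multiplication keeps the fewest: 2 significant figures.
Rounded: 2.2 × 10^3 cm².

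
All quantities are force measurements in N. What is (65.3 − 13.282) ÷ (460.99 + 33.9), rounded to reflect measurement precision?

65.3 − 13.282 = 52.018, limited to 1 d.p. → 3 s.f.; 460.99 + 33.9 = 494.89, limited to 1 d.p. → 4 s.f.
Carrying full precision, 52.018 ÷ 494.89 = 0.105110226515…; keep min(3, 4) = 3 s.f.
Rounded to 3 significant figures: 0.105.

0.105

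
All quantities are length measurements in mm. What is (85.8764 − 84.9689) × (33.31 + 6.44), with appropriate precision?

36.07 mm²

85.8764 − 84.9689 = 0.9075, limited to 4 d.p. → 4 s.f.; 33.31 + 6.44 = 39.75, limited to 2 d.p. → 4 s.f.
Carrying full precision, 0.9075 × 39.75 = 36.073125; keep min(4, 4) = 4 s.f.
Rounded to 4 significant figures: 36.07 mm².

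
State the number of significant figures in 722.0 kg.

722.0: trailing zeros after a decimal point are significant.

4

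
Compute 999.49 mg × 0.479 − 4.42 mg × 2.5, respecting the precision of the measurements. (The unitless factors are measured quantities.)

999.49 × 0.479 = 478.75571 → 479 mg (3 s.f., last digit at the 10^0 place).
4.42 × 2.5 = 11.05 → 11 mg (2 s.f., last digit at the 10^0 place).
Difference: 467.70571 mg; keep the coarser place, 10^0.
Result: 468 mg.

468 mg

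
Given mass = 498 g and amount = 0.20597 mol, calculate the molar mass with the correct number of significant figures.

molar mass = 498 g ÷ 0.20597 mol = 2417.82783901… g/mol.
498 has 3 significant figures; 0.20597 has 5.
Division/multiplication keeps the fewest: 3 significant figures.
Rounded: 2.42 × 10³ g/mol.

2.42 × 10³ g/mol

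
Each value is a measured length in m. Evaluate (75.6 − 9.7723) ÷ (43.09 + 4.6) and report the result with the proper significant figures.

1.38

75.6 − 9.7723 = 65.8277, limited to 1 d.p. → 3 s.f.; 43.09 + 4.6 = 47.69, limited to 1 d.p. → 3 s.f.
Carrying full precision, 65.8277 ÷ 47.69 = 1.38032501573…; keep min(3, 3) = 3 s.f.
Rounded to 3 significant figures: 1.38.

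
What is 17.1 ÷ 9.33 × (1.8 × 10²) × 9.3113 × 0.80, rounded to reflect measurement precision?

2.5 × 10³

17.1 ÷ 9.33 × (1.8 × 10²) × 9.3113 × 0.80 = 2457.46464309…
Multiplication/division keeps the fewest significant figures: 17.1 → 3 s.f., 9.33 → 3 s.f., 1.8 × 10² → 2 s.f., 9.3113 → 5 s.f., 0.80 → 2 s.f.; limit is 2.
Rounded to 2 significant figures: 2.5 × 10³.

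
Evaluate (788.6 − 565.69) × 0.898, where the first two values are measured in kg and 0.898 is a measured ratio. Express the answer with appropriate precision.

788.6 kg − 565.69 kg = 222.91 kg; the difference is limited to 1 decimal place (4 s.f.).
Carrying full precision, 222.91 × 0.898 = 200.17318 kg; 0.898 has 3 s.f., so the result keeps min(4, 3) = 3 s.f.
Rounded to 3 significant figures: 2.00 × 10^2 kg.

2.00 × 10^2 kg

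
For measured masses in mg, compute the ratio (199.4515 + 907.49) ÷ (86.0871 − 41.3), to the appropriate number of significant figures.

199.4515 + 907.49 = 1106.9415, limited to 2 d.p. → 6 s.f.; 86.0871 − 41.3 = 44.7871, limited to 1 d.p. → 3 s.f.
Carrying full precision, 1106.9415 ÷ 44.7871 = 24.7156324031…; keep min(6, 3) = 3 s.f.
Rounded to 3 significant figures: 24.7.

24.7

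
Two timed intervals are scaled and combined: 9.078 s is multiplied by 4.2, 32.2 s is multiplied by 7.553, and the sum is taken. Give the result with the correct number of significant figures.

281 s

9.078 × 4.2 = 38.1276 → 38 s (2 s.f., last digit at the 10^0 place).
32.2 × 7.553 = 243.2066 → 243 s (3 s.f., last digit at the 10^0 place).
Sum: 281.3342 s; keep the coarser place, 10^0.
Result: 281 s.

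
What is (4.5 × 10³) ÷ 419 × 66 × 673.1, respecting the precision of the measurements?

4.8 × 10⁵

(4.5 × 10³) ÷ 419 × 66 × 673.1 = 477113.842482…
Multiplication/division keeps the fewest significant figures: 4.5 × 10³ → 2 s.f., 419 → 3 s.f., 66 → 2 s.f., 673.1 → 4 s.f.; limit is 2.
Rounded to 2 significant figures: 4.8 × 10⁵.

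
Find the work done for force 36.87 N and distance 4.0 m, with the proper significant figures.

1.5 × 10^2 J

work done = 36.87 N × 4.0 m = 147.48 J.
36.87 has 4 significant figures; 4.0 has 2.
Division/multiplication keeps the fewest: 2 significant figures.
Rounded: 1.5 × 10^2 J.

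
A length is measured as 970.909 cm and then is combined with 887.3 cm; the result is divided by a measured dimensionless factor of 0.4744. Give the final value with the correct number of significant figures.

3917 cm

970.909 cm + 887.3 cm = 1858.209 cm; the sum is limited to 1 decimal place (5 s.f.).
Carrying full precision, 1858.209 ÷ 0.4744 = 3916.96669477… cm; 0.4744 has 4 s.f., so the result keeps min(5, 4) = 4 s.f.
Rounded to 4 significant figures: 3917 cm.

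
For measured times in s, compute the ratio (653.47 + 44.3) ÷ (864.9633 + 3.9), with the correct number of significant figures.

653.47 + 44.3 = 697.77, limited to 1 d.p. → 4 s.f.; 864.9633 + 3.9 = 868.8633, limited to 1 d.p. → 4 s.f.
Carrying full precision, 697.77 ÷ 868.8633 = 0.803083753221…; keep min(4, 4) = 4 s.f.
Rounded to 4 significant figures: 8.031 × 10^-1.

8.031 × 10^-1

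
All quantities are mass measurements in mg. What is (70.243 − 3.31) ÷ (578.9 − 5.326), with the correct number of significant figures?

70.243 − 3.31 = 66.933, limited to 2 d.p. → 4 s.f.; 578.9 − 5.326 = 573.574, limited to 1 d.p. → 4 s.f.
Carrying full precision, 66.933 ÷ 573.574 = 0.116694620049…; keep min(4, 4) = 4 s.f.
Rounded to 4 significant figures: 0.1167.

0.1167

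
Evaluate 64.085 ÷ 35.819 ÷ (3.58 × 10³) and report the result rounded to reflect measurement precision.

5.00 × 10⁻⁴

64.085 ÷ 35.819 ÷ (3.58 × 10³) = 0.000499758172725…
Multiplication/division keeps the fewest significant figures: 64.085 → 5 s.f., 35.819 → 5 s.f., 3.58 × 10³ → 3 s.f.; limit is 3.
Rounded to 3 significant figures: 5.00 × 10⁻⁴.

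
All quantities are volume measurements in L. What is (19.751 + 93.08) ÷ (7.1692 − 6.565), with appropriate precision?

187

19.751 + 93.08 = 112.831, limited to 2 d.p. → 5 s.f.; 7.1692 − 6.565 = 0.6042, limited to 3 d.p. → 3 s.f.
Carrying full precision, 112.831 ÷ 0.6042 = 186.744455478…; keep min(5, 3) = 3 s.f.
Rounded to 3 significant figures: 187.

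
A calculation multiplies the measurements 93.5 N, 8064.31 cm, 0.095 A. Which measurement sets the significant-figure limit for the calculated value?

0.095 A

93.5 N → 3 s.f.; 8064.31 cm → 6 s.f.; 0.095 A → 2 s.f.
The fewest is 2 significant figures, from 0.095 A.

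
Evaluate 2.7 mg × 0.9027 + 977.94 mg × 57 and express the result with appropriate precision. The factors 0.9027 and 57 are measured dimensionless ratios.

5.6 × 10⁴ mg

2.7 × 0.9027 = 2.43729 → 2.4 mg (2 s.f., last digit at the 10^-1 place).
977.94 × 57 = 55742.58 → 5.6 × 10⁴ mg (2 s.f., last digit at the 10^3 place).
Sum: 55745.01729 mg; keep the coarser place, 10^3.
Result: 5.6 × 10⁴ mg.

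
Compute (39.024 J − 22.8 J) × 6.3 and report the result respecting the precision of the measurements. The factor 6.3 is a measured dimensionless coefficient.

39.024 J − 22.8 J = 16.224 J; the difference is limited to 1 decimal place (3 s.f.).
Carrying full precision, 16.224 × 6.3 = 102.2112 J; 6.3 has 2 s.f., so the result keeps min(3, 2) = 2 s.f.
Rounded to 2 significant figures: 1.0 × 10² J.

1.0 × 10² J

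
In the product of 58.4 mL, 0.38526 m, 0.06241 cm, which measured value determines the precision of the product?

58.4 mL

58.4 mL → 3 s.f.; 0.38526 m → 5 s.f.; 0.06241 cm → 4 s.f.
The fewest is 3 significant figures, from 58.4 mL.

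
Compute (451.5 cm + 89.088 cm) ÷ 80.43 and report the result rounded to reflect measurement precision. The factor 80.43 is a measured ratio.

451.5 cm + 89.088 cm = 540.588 cm; the sum is limited to 1 decimal place (4 s.f.).
Carrying full precision, 540.588 ÷ 80.43 = 6.7212234241… cm; 80.43 has 4 s.f., so the result keeps min(4, 4) = 4 s.f.
Rounded to 4 significant figures: 6.721 cm.

6.721 cm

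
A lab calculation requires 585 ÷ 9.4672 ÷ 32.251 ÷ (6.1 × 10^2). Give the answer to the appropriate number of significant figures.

0.0031

585 ÷ 9.4672 ÷ 32.251 ÷ (6.1 × 10^2) = 0.00314095195889…
Multiplication/division keeps the fewest significant figures: 585 → 3 s.f., 9.4672 → 5 s.f., 32.251 → 5 s.f., 6.1 × 10^2 → 2 s.f.; limit is 2.
Rounded to 2 significant figures: 0.0031.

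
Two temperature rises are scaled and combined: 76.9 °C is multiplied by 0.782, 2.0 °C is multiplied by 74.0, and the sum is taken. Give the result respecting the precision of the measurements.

76.9 × 0.782 = 60.1358 → 60.1 °C (3 s.f., last digit at the 10^-1 place).
2.0 × 74.0 = 148 → 1.5 × 10^2 °C (2 s.f., last digit at the 10^1 place).
Sum: 208.1358 °C; keep the coarser place, 10^1.
Result: 2.1 × 10^2 °C.

2.1 × 10^2 °C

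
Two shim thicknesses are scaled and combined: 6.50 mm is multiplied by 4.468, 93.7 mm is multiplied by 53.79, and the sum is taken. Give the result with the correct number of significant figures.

5.07 × 10³ mm

6.50 × 4.468 = 29.042 → 29.0 mm (3 s.f., last digit at the 10^-1 place).
93.7 × 53.79 = 5040.123 → 5.04 × 10³ mm (3 s.f., last digit at the 10^1 place).
Sum: 5069.165 mm; keep the coarser place, 10^1.
Result: 5.07 × 10³ mm.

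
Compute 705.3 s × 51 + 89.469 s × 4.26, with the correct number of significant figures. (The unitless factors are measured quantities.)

705.3 × 51 = 35970.3 → 3.6 × 10⁴ s (2 s.f., last digit at the 10^3 place).
89.469 × 4.26 = 381.13794 → 381 s (3 s.f., last digit at the 10^0 place).
Sum: 36351.43794 s; keep the coarser place, 10^3.
Result: 3.6 × 10⁴ s.

3.6 × 10⁴ s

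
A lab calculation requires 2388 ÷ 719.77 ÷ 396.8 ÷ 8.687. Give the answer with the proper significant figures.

9.625 × 10⁻⁴

2388 ÷ 719.77 ÷ 396.8 ÷ 8.687 = 0.000962496360885…
Multiplication/division keeps the fewest significant figures: 2388 → 4 s.f., 719.77 → 5 s.f., 396.8 → 4 s.f., 8.687 → 4 s.f.; limit is 4.
Rounded to 4 significant figures: 9.625 × 10⁻⁴.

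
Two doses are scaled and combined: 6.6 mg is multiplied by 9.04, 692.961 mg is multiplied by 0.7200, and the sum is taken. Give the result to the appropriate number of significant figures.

559 mg

6.6 × 9.04 = 59.664 → 6.0 × 10¹ mg (2 s.f., last digit at the 10^0 place).
692.961 × 0.7200 = 498.93192 → 498.9 mg (4 s.f., last digit at the 10^-1 place).
Sum: 558.59592 mg; keep the coarser place, 10^0.
Result: 559 mg.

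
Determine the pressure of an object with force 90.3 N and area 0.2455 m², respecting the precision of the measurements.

368 Pa

pressure = 90.3 N ÷ 0.2455 m² = 367.820773931… Pa.
90.3 has 3 significant figures; 0.2455 has 4.
Division/multiplication keeps the fewest: 3 significant figures.
Rounded: 368 Pa.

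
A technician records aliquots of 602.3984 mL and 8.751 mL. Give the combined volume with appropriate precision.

602.3984 mL + 8.751 mL = 611.1494 mL.
Addition/subtraction keeps the fewest decimal places: 602.3984 → 4 decimal places, 8.751 → 3 decimal places; limit is 3.
Rounded to 3 decimal places: 611.149 mL.

611.149 mL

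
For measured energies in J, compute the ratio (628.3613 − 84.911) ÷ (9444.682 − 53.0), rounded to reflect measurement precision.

628.3613 − 84.911 = 543.4503, limited to 3 d.p. → 6 s.f.; 9444.682 − 53.0 = 9391.682, limited to 1 d.p. → 5 s.f.
Carrying full precision, 543.4503 ÷ 9391.682 = 0.0578650661298…; keep min(6, 5) = 5 s.f.
Rounded to 5 significant figures: 5.7865 × 10^-2.

5.7865 × 10^-2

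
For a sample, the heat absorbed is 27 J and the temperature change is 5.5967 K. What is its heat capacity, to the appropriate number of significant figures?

heat capacity = 27 J ÷ 5.5967 K = 4.82427144567… J/K.
27 has 2 significant figures; 5.5967 has 5.
Division/multiplication keeps the fewest: 2 significant figures.
Rounded: 4.8 J/K.

4.8 J/K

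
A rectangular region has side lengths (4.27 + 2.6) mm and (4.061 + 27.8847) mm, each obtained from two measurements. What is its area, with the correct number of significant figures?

2.2 × 10² mm²

4.27 + 2.6 = 6.87, limited to 1 d.p. → 2 s.f.; 4.061 + 27.8847 = 31.9457, limited to 3 d.p. → 5 s.f.
Carrying full precision, 6.87 × 31.9457 = 219.466959; keep min(2, 5) = 2 s.f.
Rounded to 2 significant figures: 2.2 × 10² mm².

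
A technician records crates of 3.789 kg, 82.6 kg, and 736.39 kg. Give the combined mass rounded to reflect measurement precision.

3.789 kg + 82.6 kg + 736.39 kg = 822.779 kg.
Addition/subtraction keeps the fewest decimal places: 3.789 → 3 decimal places, 82.6 → 1 decimal place, 736.39 → 2 decimal places; limit is 1.
Rounded to 1 decimal place: 822.8 kg.

822.8 kg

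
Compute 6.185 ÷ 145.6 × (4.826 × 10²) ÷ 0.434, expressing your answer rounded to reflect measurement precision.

6.185 ÷ 145.6 × (4.826 × 10²) ÷ 0.434 = 47.2363048818…
Multiplication/division keeps the fewest significant figures: 6.185 → 4 s.f., 145.6 → 4 s.f., 4.826 × 10² → 4 s.f., 0.434 → 3 s.f.; limit is 3.
Rounded to 3 significant figures: 47.2.

47.2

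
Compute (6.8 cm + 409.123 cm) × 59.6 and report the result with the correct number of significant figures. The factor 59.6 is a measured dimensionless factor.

2.48 × 10^4 cm

6.8 cm + 409.123 cm = 415.923 cm; the sum is limited to 1 decimal place (4 s.f.).
Carrying full precision, 415.923 × 59.6 = 24789.0108 cm; 59.6 has 3 s.f., so the result keeps min(4, 3) = 3 s.f.
Rounded to 3 significant figures: 2.48 × 10^4 cm.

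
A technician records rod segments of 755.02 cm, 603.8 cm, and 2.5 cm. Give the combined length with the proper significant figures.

1361.3 cm

755.02 cm + 603.8 cm + 2.5 cm = 1361.32 cm.
Addition/subtraction keeps the fewest decimal places: 755.02 → 2 decimal places, 603.8 → 1 decimal place, 2.5 → 1 decimal place; limit is 1.
Rounded to 1 decimal place: 1361.3 cm.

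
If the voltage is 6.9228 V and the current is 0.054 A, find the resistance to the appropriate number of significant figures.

resistance = 6.9228 V ÷ 0.054 A = 128.2 Ω.
6.9228 has 5 significant figures; 0.054 has 2.
Division/multiplication keeps the fewest: 2 significant figures.
Rounded: 1.3 × 10^2 Ω.

1.3 × 10^2 Ω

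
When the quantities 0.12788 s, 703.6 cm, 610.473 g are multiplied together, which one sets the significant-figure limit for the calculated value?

703.6 cm

0.12788 s → 5 s.f.; 703.6 cm → 4 s.f.; 610.473 g → 6 s.f.
The fewest is 4 significant figures, from 703.6 cm.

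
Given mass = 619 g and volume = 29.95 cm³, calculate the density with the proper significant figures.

density = 619 g ÷ 29.95 cm³ = 20.6677796327… g/cm³.
619 has 3 significant figures; 29.95 has 4.
Division/multiplication keeps the fewest: 3 significant figures.
Rounded: 20.7 g/cm³.

20.7 g/cm³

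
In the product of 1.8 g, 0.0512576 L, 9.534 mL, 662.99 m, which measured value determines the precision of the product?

1.8 g

1.8 g → 2 s.f.; 0.0512576 L → 6 s.f.; 9.534 mL → 4 s.f.; 662.99 m → 5 s.f.
The fewest is 2 significant figures, from 1.8 g.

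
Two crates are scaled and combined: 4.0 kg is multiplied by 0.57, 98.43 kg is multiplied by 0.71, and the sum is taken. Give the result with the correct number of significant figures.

72 kg

4.0 × 0.57 = 2.28 → 2.3 kg (2 s.f., last digit at the 10^-1 place).
98.43 × 0.71 = 69.8853 → 70. kg (2 s.f., last digit at the 10^0 place).
Sum: 72.1653 kg; keep the coarser place, 10^0.
Result: 72 kg.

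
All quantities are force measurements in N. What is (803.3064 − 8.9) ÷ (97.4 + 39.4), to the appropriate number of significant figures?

5.807

803.3064 − 8.9 = 794.4064, limited to 1 d.p. → 4 s.f.; 97.4 + 39.4 = 136.8, limited to 1 d.p. → 4 s.f.
Carrying full precision, 794.4064 ÷ 136.8 = 5.80706432749…; keep min(4, 4) = 4 s.f.
Rounded to 4 significant figures: 5.807.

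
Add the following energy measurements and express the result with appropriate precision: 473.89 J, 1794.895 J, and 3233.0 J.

473.89 J + 1794.895 J + 3233.0 J = 5501.785 J.
Addition/subtraction keeps the fewest decimal places: 473.89 → 2 decimal places, 1794.895 → 3 decimal places, 3233.0 → 1 decimal place; limit is 1.
Rounded to 1 decimal place: 5.5018 × 10^3 J.

5.5018 × 10^3 J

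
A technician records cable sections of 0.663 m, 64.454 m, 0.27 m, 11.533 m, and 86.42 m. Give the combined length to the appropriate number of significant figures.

163.34 m

0.663 m + 64.454 m + 0.27 m + 11.533 m + 86.42 m = 163.340 m.
Addition/subtraction keeps the fewest decimal places: 0.663 → 3 decimal places, 64.454 → 3 decimal places, 0.27 → 2 decimal places, 11.533 → 3 decimal places, 86.42 → 2 decimal places; limit is 2.
Rounded to 2 decimal places: 163.34 m.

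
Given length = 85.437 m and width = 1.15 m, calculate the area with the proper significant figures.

area = 85.437 m × 1.15 m = 98.25255 m².
85.437 has 5 significant figures; 1.15 has 3.
Division/multiplication keeps the fewest: 3 significant figures.
Rounded: 98.3 m².

98.3 m²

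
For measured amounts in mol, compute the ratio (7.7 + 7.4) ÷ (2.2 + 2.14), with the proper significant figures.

3.5

7.7 + 7.4 = 15.1, limited to 1 d.p. → 3 s.f.; 2.2 + 2.14 = 4.34, limited to 1 d.p. → 2 s.f.
Carrying full precision, 15.1 ÷ 4.34 = 3.47926267281…; keep min(3, 2) = 2 s.f.
Rounded to 2 significant figures: 3.5.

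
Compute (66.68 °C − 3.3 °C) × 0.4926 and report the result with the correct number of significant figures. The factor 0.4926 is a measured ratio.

66.68 °C − 3.3 °C = 63.38 °C; the difference is limited to 1 decimal place (3 s.f.).
Carrying full precision, 63.38 × 0.4926 = 31.220988 °C; 0.4926 has 4 s.f., so the result keeps min(3, 4) = 3 s.f.
Rounded to 3 significant figures: 31.2 °C.

31.2 °C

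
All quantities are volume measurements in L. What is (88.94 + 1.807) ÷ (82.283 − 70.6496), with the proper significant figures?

7.801

88.94 + 1.807 = 90.747, limited to 2 d.p. → 4 s.f.; 82.283 − 70.6496 = 11.6334, limited to 3 d.p. → 5 s.f.
Carrying full precision, 90.747 ÷ 11.6334 = 7.80055701687…; keep min(4, 5) = 4 s.f.
Rounded to 4 significant figures: 7.801.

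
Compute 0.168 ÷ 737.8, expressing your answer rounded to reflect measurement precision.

2.28 × 10⁻⁴

0.168 ÷ 737.8 = 0.00022770398482…
Multiplication/division keeps the fewest significant figures: 0.168 → 3 s.f., 737.8 → 4 s.f.; limit is 3.
Rounded to 3 significant figures: 2.28 × 10⁻⁴.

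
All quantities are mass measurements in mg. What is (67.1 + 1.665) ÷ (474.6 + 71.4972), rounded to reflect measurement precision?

0.126

67.1 + 1.665 = 68.765, limited to 1 d.p. → 3 s.f.; 474.6 + 71.4972 = 546.0972, limited to 1 d.p. → 4 s.f.
Carrying full precision, 68.765 ÷ 546.0972 = 0.125920806772…; keep min(3, 4) = 3 s.f.
Rounded to 3 significant figures: 0.126.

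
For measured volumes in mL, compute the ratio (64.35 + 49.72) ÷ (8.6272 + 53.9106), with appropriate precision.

1.8240

64.35 + 49.72 = 114.07, limited to 2 d.p. → 5 s.f.; 8.6272 + 53.9106 = 62.5378, limited to 4 d.p. → 6 s.f.
Carrying full precision, 114.07 ÷ 62.5378 = 1.82401683462…; keep min(5, 6) = 5 s.f.
Rounded to 5 significant figures: 1.8240.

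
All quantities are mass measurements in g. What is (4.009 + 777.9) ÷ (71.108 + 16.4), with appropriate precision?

4.009 + 777.9 = 781.909, limited to 1 d.p. → 4 s.f.; 71.108 + 16.4 = 87.508, limited to 1 d.p. → 3 s.f.
Carrying full precision, 781.909 ÷ 87.508 = 8.93528591672…; keep min(4, 3) = 3 s.f.
Rounded to 3 significant figures: 8.94.

8.94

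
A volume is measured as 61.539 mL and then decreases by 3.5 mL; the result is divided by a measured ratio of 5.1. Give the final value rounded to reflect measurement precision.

11 mL

61.539 mL − 3.5 mL = 58.039 mL; the difference is limited to 1 decimal place (3 s.f.).
Carrying full precision, 58.039 ÷ 5.1 = 11.3801960784… mL; 5.1 has 2 s.f., so the result keeps min(3, 2) = 2 s.f.
Rounded to 2 significant figures: 11 mL.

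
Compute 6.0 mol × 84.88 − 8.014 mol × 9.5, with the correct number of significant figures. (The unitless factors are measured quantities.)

6.0 × 84.88 = 509.28 → 5.1 × 10^2 mol (2 s.f., last digit at the 10^1 place).
8.014 × 9.5 = 76.133 → 76 mol (2 s.f., last digit at the 10^0 place).
Difference: 433.147 mol; keep the coarser place, 10^1.
Result: 4.3 × 10^2 mol.

4.3 × 10^2 mol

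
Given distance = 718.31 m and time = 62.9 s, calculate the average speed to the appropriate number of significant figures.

11.4 m/s

average speed = 718.31 m ÷ 62.9 s = 11.419872814… m/s.
718.31 has 5 significant figures; 62.9 has 3.
Division/multiplication keeps the fewest: 3 significant figures.
Rounded: 11.4 m/s.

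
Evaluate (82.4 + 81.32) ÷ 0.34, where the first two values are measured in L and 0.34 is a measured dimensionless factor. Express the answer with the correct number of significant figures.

4.8 × 10^2 L

82.4 L + 81.32 L = 163.72 L; the sum is limited to 1 decimal place (4 s.f.).
Carrying full precision, 163.72 ÷ 0.34 = 481.529411765… L; 0.34 has 2 s.f., so the result keeps min(4, 2) = 2 s.f.
Rounded to 2 significant figures: 4.8 × 10^2 L.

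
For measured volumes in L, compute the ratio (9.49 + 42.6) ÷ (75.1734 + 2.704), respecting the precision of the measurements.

0.669

9.49 + 42.6 = 52.09, limited to 1 d.p. → 3 s.f.; 75.1734 + 2.704 = 77.8774, limited to 3 d.p. → 5 s.f.
Carrying full precision, 52.09 ÷ 77.8774 = 0.668871842152…; keep min(3, 5) = 3 s.f.
Rounded to 3 significant figures: 0.669.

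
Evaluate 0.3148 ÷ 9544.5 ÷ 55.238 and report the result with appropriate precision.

0.3148 ÷ 9544.5 ÷ 55.238 = 5.97095221652 × 10^-7…
Multiplication/division keeps the fewest significant figures: 0.3148 → 4 s.f., 9544.5 → 5 s.f., 55.238 → 5 s.f.; limit is 4.
Rounded to 4 significant figures: 5.971 × 10⁻⁷.

5.971 × 10⁻⁷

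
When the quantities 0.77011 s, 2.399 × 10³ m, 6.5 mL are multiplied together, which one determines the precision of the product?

0.77011 s → 5 s.f.; 2.399 × 10³ m → 4 s.f.; 6.5 mL → 2 s.f.
The fewest is 2 significant figures, from 6.5 mL.

6.5 mL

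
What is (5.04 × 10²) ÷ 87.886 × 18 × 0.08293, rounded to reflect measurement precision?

(5.04 × 10²) ÷ 87.886 × 18 × 0.08293 = 8.56041872426…
Multiplication/division keeps the fewest significant figures: 5.04 × 10² → 3 s.f., 87.886 → 5 s.f., 18 → 2 s.f., 0.08293 → 4 s.f.; limit is 2.
Rounded to 2 significant figures: 8.6.

8.6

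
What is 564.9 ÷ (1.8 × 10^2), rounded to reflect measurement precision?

564.9 ÷ (1.8 × 10^2) = 3.13833333333…
Multiplication/division keeps the fewest significant figures: 564.9 → 4 s.f., 1.8 × 10^2 → 2 s.f.; limit is 2.
Rounded to 2 significant figures: 3.1.

3.1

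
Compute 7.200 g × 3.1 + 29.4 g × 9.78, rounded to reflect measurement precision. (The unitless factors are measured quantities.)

310. g

7.200 × 3.1 = 22.32 → 22 g (2 s.f., last digit at the 10^0 place).
29.4 × 9.78 = 287.532 → 288 g (3 s.f., last digit at the 10^0 place).
Sum: 309.852 g; keep the coarser place, 10^0.
Result: 310. g.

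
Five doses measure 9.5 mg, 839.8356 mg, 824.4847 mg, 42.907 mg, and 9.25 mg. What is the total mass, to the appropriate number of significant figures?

1726.0 mg

9.5 mg + 839.8356 mg + 824.4847 mg + 42.907 mg + 9.25 mg = 1725.9773 mg.
Addition/subtraction keeps the fewest decimal places: 9.5 → 1 decimal place, 839.8356 → 4 decimal places, 824.4847 → 4 decimal places, 42.907 → 3 decimal places, 9.25 → 2 decimal places; limit is 1.
Rounded to 1 decimal place: 1726.0 mg.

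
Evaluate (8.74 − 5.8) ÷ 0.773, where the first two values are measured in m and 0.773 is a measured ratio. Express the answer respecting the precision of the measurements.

3.8 m

8.74 m − 5.8 m = 2.94 m; the difference is limited to 1 decimal place (2 s.f.).
Carrying full precision, 2.94 ÷ 0.773 = 3.80336351876… m; 0.773 has 3 s.f., so the result keeps min(2, 3) = 2 s.f.
Rounded to 2 significant figures: 3.8 m.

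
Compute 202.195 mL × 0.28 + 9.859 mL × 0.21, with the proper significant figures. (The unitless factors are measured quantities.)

202.195 × 0.28 = 56.6146 → 57 mL (2 s.f., last digit at the 10^0 place).
9.859 × 0.21 = 2.07039 → 2.1 mL (2 s.f., last digit at the 10^-1 place).
Sum: 58.68499 mL; keep the coarser place, 10^0.
Result: 59 mL.

59 mL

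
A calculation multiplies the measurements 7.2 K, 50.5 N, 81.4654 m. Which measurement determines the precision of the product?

7.2 K → 2 s.f.; 50.5 N → 3 s.f.; 81.4654 m → 6 s.f.
The fewest is 2 significant figures, from 7.2 K.

7.2 K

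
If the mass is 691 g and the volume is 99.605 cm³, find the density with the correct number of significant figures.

6.94 g/cm³

density = 691 g ÷ 99.605 cm³ = 6.93740274083… g/cm³.
691 has 3 significant figures; 99.605 has 5.
Division/multiplication keeps the fewest: 3 significant figures.
Rounded: 6.94 g/cm³.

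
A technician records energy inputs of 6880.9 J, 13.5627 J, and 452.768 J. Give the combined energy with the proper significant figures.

7347.2 J

6880.9 J + 13.5627 J + 452.768 J = 7347.2307 J.
Addition/subtraction keeps the fewest decimal places: 6880.9 → 1 decimal place, 13.5627 → 4 decimal places, 452.768 → 3 decimal places; limit is 1.
Rounded to 1 decimal place: 7347.2 J.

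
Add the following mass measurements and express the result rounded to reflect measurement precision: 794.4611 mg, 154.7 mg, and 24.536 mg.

794.4611 mg + 154.7 mg + 24.536 mg = 973.6971 mg.
Addition/subtraction keeps the fewest decimal places: 794.4611 → 4 decimal places, 154.7 → 1 decimal place, 24.536 → 3 decimal places; limit is 1.
Rounded to 1 decimal place: 973.7 mg.

973.7 mg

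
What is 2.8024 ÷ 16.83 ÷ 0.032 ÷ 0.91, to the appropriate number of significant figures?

5.7

2.8024 ÷ 16.83 ÷ 0.032 ÷ 0.91 = 5.71813807108…
Multiplication/division keeps the fewest significant figures: 2.8024 → 5 s.f., 16.83 → 4 s.f., 0.032 → 2 s.f., 0.91 → 2 s.f.; limit is 2.
Rounded to 2 significant figures: 5.7.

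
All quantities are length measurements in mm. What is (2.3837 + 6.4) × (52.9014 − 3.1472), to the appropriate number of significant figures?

2.3837 + 6.4 = 8.7837, limited to 1 d.p. → 2 s.f.; 52.9014 − 3.1472 = 49.7542, limited to 4 d.p. → 6 s.f.
Carrying full precision, 8.7837 × 49.7542 = 437.02596654; keep min(2, 6) = 2 s.f.
Rounded to 2 significant figures: 4.4 × 10^2 mm².

4.4 × 10^2 mm²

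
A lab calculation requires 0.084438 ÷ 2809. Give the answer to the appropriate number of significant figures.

0.084438 ÷ 2809 = 0.0000300598077608…
Multiplication/division keeps the fewest significant figures: 0.084438 → 5 s.f., 2809 → 4 s.f.; limit is 4.
Rounded to 4 significant figures: 3.006 × 10⁻⁵.

3.006 × 10⁻⁵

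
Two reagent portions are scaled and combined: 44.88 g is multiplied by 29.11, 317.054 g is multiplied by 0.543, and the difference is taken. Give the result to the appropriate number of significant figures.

1134 g

44.88 × 29.11 = 1306.4568 → 1306 g (4 s.f., last digit at the 10^0 place).
317.054 × 0.543 = 172.160322 → 172 g (3 s.f., last digit at the 10^0 place).
Difference: 1134.296478 g; keep the coarser place, 10^0.
Result: 1134 g.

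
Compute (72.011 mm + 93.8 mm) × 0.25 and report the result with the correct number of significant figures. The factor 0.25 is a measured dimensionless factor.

72.011 mm + 93.8 mm = 165.811 mm; the sum is limited to 1 decimal place (4 s.f.).
Carrying full precision, 165.811 × 0.25 = 41.45275 mm; 0.25 has 2 s.f., so the result keeps min(4, 2) = 2 s.f.
Rounded to 2 significant figures: 41 mm.

41 mm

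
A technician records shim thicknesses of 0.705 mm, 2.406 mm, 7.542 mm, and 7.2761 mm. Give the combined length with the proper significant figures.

0.705 mm + 2.406 mm + 7.542 mm + 7.2761 mm = 17.9291 mm.
Addition/subtraction keeps the fewest decimal places: 0.705 → 3 decimal places, 2.406 → 3 decimal places, 7.542 → 3 decimal places, 7.2761 → 4 decimal places; limit is 3.
Rounded to 3 decimal places: 17.929 mm.

17.929 mm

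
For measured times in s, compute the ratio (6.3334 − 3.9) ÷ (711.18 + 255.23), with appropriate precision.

6.3334 − 3.9 = 2.4334, limited to 1 d.p. → 2 s.f.; 711.18 + 255.23 = 966.41, limited to 2 d.p. → 5 s.f.
Carrying full precision, 2.4334 ÷ 966.41 = 0.00251797891164…; keep min(2, 5) = 2 s.f.
Rounded to 2 significant figures: 0.0025.

0.0025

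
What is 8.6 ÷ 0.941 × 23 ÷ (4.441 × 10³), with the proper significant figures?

0.047

8.6 ÷ 0.941 × 23 ÷ (4.441 × 10³) = 0.0473321127806…
Multiplication/division keeps the fewest significant figures: 8.6 → 2 s.f., 0.941 → 3 s.f., 23 → 2 s.f., 4.441 × 10³ → 4 s.f.; limit is 2.
Rounded to 2 significant figures: 0.047.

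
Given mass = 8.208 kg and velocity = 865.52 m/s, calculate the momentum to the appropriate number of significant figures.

7104 kg·m/s

momentum = 8.208 kg × 865.52 m/s = 7104.18816 kg·m/s.
8.208 has 4 significant figures; 865.52 has 5.
Division/multiplication keeps the fewest: 4 significant figures.
Rounded: 7104 kg·m/s.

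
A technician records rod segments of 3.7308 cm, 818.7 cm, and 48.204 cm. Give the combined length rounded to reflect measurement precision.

870.6 cm

3.7308 cm + 818.7 cm + 48.204 cm = 870.6348 cm.
Addition/subtraction keeps the fewest decimal places: 3.7308 → 4 decimal places, 818.7 → 1 decimal place, 48.204 → 3 decimal places; limit is 1.
Rounded to 1 decimal place: 870.6 cm.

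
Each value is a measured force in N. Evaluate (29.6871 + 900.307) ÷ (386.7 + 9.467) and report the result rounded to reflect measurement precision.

2.347

29.6871 + 900.307 = 929.9941, limited to 3 d.p. → 6 s.f.; 386.7 + 9.467 = 396.167, limited to 1 d.p. → 4 s.f.
Carrying full precision, 929.9941 ÷ 396.167 = 2.34747997688…; keep min(6, 4) = 4 s.f.
Rounded to 4 significant figures: 2.347.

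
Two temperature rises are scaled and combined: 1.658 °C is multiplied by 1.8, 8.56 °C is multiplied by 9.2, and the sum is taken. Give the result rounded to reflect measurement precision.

1.658 × 1.8 = 2.9844 → 3.0 °C (2 s.f., last digit at the 10^-1 place).
8.56 × 9.2 = 78.752 → 79 °C (2 s.f., last digit at the 10^0 place).
Sum: 81.7364 °C; keep the coarser place, 10^0.
Result: 82 °C.

82 °C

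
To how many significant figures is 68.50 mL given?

68.50: trailing zeros after a decimal point are significant.

4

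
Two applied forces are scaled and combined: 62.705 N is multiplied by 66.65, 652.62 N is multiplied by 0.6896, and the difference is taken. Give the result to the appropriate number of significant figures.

3.729 × 10³ N

62.705 × 66.65 = 4179.28825 → 4179 N (4 s.f., last digit at the 10^0 place).
652.62 × 0.6896 = 450.046752 → 450.0 N (4 s.f., last digit at the 10^-1 place).
Difference: 3729.241498 N; keep the coarser place, 10^0.
Result: 3.729 × 10³ N.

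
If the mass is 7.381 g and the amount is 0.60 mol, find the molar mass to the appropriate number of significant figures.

molar mass = 7.381 g ÷ 0.60 mol = 12.3016666667… g/mol.
7.381 has 4 significant figures; 0.60 has 2.
Division/multiplication keeps the fewest: 2 significant figures.
Rounded: 12 g/mol.

12 g/mol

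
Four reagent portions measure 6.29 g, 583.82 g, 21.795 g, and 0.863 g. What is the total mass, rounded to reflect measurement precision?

612.77 g

6.29 g + 583.82 g + 21.795 g + 0.863 g = 612.768 g.
Addition/subtraction keeps the fewest decimal places: 6.29 → 2 decimal places, 583.82 → 2 decimal places, 21.795 → 3 decimal places, 0.863 → 3 decimal places; limit is 2.
Rounded to 2 decimal places: 612.77 g.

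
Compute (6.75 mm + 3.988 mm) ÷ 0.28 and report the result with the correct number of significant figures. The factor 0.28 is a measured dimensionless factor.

6.75 mm + 3.988 mm = 10.738 mm; the sum is limited to 2 decimal places (4 s.f.).
Carrying full precision, 10.738 ÷ 0.28 = 38.35 mm; 0.28 has 2 s.f., so the result keeps min(4, 2) = 2 s.f.
Rounded to 2 significant figures: 38 mm.

38 mm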